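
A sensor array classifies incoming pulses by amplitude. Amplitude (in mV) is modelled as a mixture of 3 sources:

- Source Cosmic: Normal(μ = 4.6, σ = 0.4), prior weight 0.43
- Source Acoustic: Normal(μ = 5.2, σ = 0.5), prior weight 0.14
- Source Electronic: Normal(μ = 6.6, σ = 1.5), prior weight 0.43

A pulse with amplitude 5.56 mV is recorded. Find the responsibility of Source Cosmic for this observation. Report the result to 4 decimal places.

0.1202

By Bayes' theorem, P(k | x) = π_k f_k(x) / Σ_j π_j f_j(x).
Evaluate each component's likelihood at the observed value:
  f_Cosmic = (1/(0.4·√(2π)))·exp(−(5.56−4.6)²/(2·0.4²)) = 0.997356·exp(-2.88000) = 0.0559863
  f_Acoustic = (1/(0.5·√(2π)))·exp(−(5.56−5.2)²/(2·0.5²)) = 0.797885·exp(-0.25920) = 0.615703
  f_Electronic = (1/(1.5·√(2π)))·exp(−(5.56−6.6)²/(2·1.5²)) = 0.265962·exp(-0.24036) = 0.209138
Prior × likelihood for each component:
  π_Cosmic·f_Cosmic = 0.43 × 0.0559863 = 0.0240741
  π_Acoustic·f_Acoustic = 0.14 × 0.615703 = 0.0861984
  π_Electronic·f_Electronic = 0.43 × 0.209138 = 0.0899295
Normaliser: 0.0240741 + 0.0861984 + 0.0899295 = 0.200202
P(Source Cosmic | data) = 0.0240741 / 0.200202 ≈ 0.1202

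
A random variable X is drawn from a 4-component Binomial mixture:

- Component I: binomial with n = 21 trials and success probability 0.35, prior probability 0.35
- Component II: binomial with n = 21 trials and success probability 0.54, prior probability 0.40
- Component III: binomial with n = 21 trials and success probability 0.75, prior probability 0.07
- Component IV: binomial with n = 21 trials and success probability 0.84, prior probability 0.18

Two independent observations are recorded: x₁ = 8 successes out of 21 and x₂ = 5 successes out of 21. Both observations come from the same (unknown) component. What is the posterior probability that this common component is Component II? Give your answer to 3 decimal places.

Posterior ∝ prior × likelihood, so P(k | x) ∝ P(Z=k) f_k(x); normalise over all components.
Since both observations come from the same component, the likelihood for component k is f_k(x₁)·f_k(x₂).
  p_I = [C(21,8)·0.35^8·0.65^13 = 203490·0.000225188·0.00369721 = 0.169419] × [0.108517] = 0.0183848
  p_II = [C(21,8)·0.54^8·0.46^13 = 203490·0.0072302·4.12907e-05 = 0.0607498] × [0.00375524] = 0.00022813
  p_III = [C(21,8)·0.75^8·0.25^13 = 203490·0.100113·1.49012e-08 = 0.000303566] × [1.12432e-06] = 3.41305e-10
  p_IV = [C(21,8)·0.84^8·0.16^13 = 203490·0.247876·4.5036e-11 = 2.27163e-06] × [1.56985e-09] = 3.56612e-15
Weight by the priors:
  P(Z=I)·p_I = 0.35 × 0.0183848 = 0.00643467
  P(Z=II)·p_II = 0.40 × 0.00022813 = 9.12519e-05
  P(Z=III)·p_III = 0.07 × 3.41305e-10 = 2.38914e-11
  P(Z=IV)·p_IV = 0.18 × 3.56612e-15 = 6.41902e-16
Sum: 0.00643467 + 9.12519e-05 + 2.38914e-11 + 6.41902e-16 = 0.00652592
Responsibility of Component II: 9.12519e-05 / 0.00652592 ≈ 0.014

0.014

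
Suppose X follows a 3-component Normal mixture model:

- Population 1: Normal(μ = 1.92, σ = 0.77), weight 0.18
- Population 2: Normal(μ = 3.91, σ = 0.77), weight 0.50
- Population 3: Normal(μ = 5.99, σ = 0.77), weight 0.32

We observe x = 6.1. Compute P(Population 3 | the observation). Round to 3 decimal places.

0.973

Apply Bayes' rule: the posterior for each component is proportional to its prior times its likelihood at x.
Evaluate each component's likelihood at the observed value:
  p_1 = (1/(0.77·√(2π)))·exp(−(6.1−1.92)²/(2·0.77²)) = 0.518107·exp(-14.73469) = 2.06644e-07
  p_2 = (1/(0.77·√(2π)))·exp(−(6.1−3.91)²/(2·0.77²)) = 0.518107·exp(-4.04461) = 0.00907543
  p_3 = (1/(0.77·√(2π)))·exp(−(6.1−5.99)²/(2·0.77²)) = 0.518107·exp(-0.01020) = 0.512847
Weight by the priors:
  P(Z=1)·p_1 = 0.18 × 2.06644e-07 = 3.71959e-08
  P(Z=2)·p_2 = 0.50 × 0.00907543 = 0.00453771
  P(Z=3)·p_3 = 0.32 × 0.512847 = 0.164111
Marginal: 3.71959e-08 + 0.00453771 + 0.164111 = 0.168649
P(Population 3 | the observation) ≈ 0.973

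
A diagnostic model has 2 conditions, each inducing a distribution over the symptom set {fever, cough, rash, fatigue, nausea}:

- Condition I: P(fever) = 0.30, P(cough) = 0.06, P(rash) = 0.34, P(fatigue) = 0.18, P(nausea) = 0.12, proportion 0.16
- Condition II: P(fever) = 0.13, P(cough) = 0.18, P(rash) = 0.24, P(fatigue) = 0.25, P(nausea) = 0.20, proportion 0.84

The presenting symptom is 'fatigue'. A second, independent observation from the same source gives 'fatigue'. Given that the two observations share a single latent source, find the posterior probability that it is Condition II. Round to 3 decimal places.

0.910

P(component k | x) = P(Z=k)·f_k(x) / marginal(x), where marginal(x) = Σ_j P(Z=j)·f_j(x).
Since both observations come from the same component, the likelihood for component k is f_k(x₁)·f_k(x₂).
  p_I = [P(fatigue | comp) = 0.18] × [0.18] = 0.0324
  p_II = [P(fatigue | comp) = 0.25] × [0.25] = 0.0625
Multiply by the mixture weights:
  P(Z=I)·p_I = 0.16 × 0.0324 = 0.005184
  P(Z=II)·p_II = 0.84 × 0.0625 = 0.0525
Sum: 0.005184 + 0.0525 = 0.057684
So the posterior for Condition II is 0.0525 / 0.057684 ≈ 0.910.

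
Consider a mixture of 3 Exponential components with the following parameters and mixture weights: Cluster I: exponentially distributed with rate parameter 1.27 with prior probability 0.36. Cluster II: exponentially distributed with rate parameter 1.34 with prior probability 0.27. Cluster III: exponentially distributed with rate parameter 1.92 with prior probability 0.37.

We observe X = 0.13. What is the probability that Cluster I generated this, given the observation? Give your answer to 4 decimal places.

0.3113

Apply Bayes' rule: the posterior for each component is proportional to its prior times its likelihood at x.
Component likelihoods at x = 0.13:
  f_I = 1.07672
  f_II = 1.12577
  f_III = 1.4959
Unnormalised posteriors:
  π_I·f_I = 0.36 × 1.07672 = 0.387618
  π_II·f_II = 0.27 × 1.12577 = 0.303959
  π_III·f_III = 0.37 × 1.4959 = 0.553481
Sum: 0.387618 + 0.303959 + 0.553481 = 1.24506
P(Cluster I | x) = 0.387618 / 1.24506 ≈ 0.3113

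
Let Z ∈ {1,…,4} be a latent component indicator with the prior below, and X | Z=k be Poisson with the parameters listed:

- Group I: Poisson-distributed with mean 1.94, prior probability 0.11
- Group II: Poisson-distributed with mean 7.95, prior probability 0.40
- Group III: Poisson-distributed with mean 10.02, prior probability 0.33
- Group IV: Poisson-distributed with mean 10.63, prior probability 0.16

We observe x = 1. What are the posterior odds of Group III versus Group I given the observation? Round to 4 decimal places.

0.0048

Since P(k|x) ∝ π_k f_k(x), the posterior odds are π_i f_i(x) / (π_j f_j(x)).
Component likelihoods at x = 1:
  p_I = e^(−1.94)·1.94^1/1! = 0.278786
  p_II = e^(−7.95)·7.95^1/1! = 0.00280366
  p_III = e^(−10.02)·10.02^1/1! = 0.0004459
  p_IV = e^(−10.63)·10.63^1/1! = 0.000257029
0.000147147 / 0.0306664 ≈ 0.0048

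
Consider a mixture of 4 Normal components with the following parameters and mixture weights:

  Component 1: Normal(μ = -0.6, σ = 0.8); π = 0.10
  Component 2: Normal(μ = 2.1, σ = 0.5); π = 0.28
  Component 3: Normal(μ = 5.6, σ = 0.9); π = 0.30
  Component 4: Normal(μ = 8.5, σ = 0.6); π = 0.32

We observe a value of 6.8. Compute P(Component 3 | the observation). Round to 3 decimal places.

0.934

The responsibility of component k is π_k f_k(x) divided by Σ_j π_j f_j(x).
Component likelihoods at x = 6.8:
  L_1 = 1.31268e-19
  L_2 = 5.18573e-20
  L_3 = 0.182233
  L_4 = 0.0120102
Weight by the priors:
  π_1·L_1 = 0.10 × 1.31268e-19 = 1.31268e-20
  π_2·L_2 = 0.28 × 5.18573e-20 = 1.452e-20
  π_3·L_3 = 0.30 × 0.182233 = 0.05467
  π_4·L_4 = 0.32 × 0.0120102 = 0.00384325
Evidence: 1.31268e-20 + 1.452e-20 + 0.05467 + 0.00384325 = 0.0585133
So the posterior for Component 3 is 0.05467 / 0.0585133 ≈ 0.934.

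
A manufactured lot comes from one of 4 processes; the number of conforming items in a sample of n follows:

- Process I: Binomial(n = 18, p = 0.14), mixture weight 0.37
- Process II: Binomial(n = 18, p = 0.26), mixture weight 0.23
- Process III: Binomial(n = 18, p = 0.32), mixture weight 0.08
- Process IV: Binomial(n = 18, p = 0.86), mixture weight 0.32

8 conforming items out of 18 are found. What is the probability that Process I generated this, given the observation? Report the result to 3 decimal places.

Apply Bayes' rule: the posterior for each component is proportional to its prior times its likelihood at x.
Evaluate each component's likelihood at the observed value:
  p_I = 0.00142911
  p_II = 0.0449947
  p_III = 0.101706
  p_IV = 3.78726e-05
Weight by the priors:
  π_I·p_I = 0.37 × 0.00142911 = 0.000528771
  π_II·p_II = 0.23 × 0.0449947 = 0.0103488
  π_III·p_III = 0.08 × 0.101706 = 0.00813648
  π_IV·p_IV = 0.32 × 3.78726e-05 = 1.21192e-05
Marginal: 0.000528771 + 0.0103488 + 0.00813648 + 1.21192e-05 = 0.0190262
P(Process I | data) = 0.000528771 / 0.0190262 ≈ 0.028

0.028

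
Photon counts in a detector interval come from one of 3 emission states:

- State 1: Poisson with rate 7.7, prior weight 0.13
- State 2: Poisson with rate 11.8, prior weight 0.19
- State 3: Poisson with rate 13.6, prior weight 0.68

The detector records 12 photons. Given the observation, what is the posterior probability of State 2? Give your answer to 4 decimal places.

0.2224

The responsibility of component k is w_k f_k(x) divided by Σ_j w_j f_j(x).
Evaluate each component's likelihood at the observed value:
  L_1 = 0.0410662
  L_2 = 0.114175
  L_3 = 0.103687
Prior × likelihood for each component:
  w_1·L_1 = 0.13 × 0.0410662 = 0.0053386
  w_2·L_2 = 0.19 × 0.114175 = 0.0216933
  w_3·L_3 = 0.68 × 0.103687 = 0.0705073
Normaliser: 0.0053386 + 0.0216933 + 0.0705073 = 0.0975392
So the posterior for State 2 is 0.0216933 / 0.0975392 ≈ 0.2224.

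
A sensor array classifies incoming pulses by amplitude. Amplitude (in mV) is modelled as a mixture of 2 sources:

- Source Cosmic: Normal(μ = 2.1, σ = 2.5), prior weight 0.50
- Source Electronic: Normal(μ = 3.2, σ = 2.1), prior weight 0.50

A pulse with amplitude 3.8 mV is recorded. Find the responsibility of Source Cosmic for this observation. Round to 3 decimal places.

Posterior ∝ prior × likelihood, so P(k | x) ∝ π_k f_k(x); normalise over all components.
Component likelihoods at x = 3.8 mV:
  p_Cosmic = (1/(2.5·√(2π)))·exp(−(3.8−2.1)²/(2·2.5²)) = 0.159577·exp(-0.23120) = 0.126637
  p_Electronic = (1/(2.1·√(2π)))·exp(−(3.8−3.2)²/(2·2.1²)) = 0.189973·exp(-0.04082) = 0.182375
Weight by the priors:
  π_Cosmic·p_Cosmic = 0.50 × 0.126637 = 0.0633186
  π_Electronic·p_Electronic = 0.50 × 0.182375 = 0.0911873
Evidence: 0.0633186 + 0.0911873 = 0.154506
Responsibility of Source Cosmic: 0.0633186 / 0.154506 ≈ 0.410

0.410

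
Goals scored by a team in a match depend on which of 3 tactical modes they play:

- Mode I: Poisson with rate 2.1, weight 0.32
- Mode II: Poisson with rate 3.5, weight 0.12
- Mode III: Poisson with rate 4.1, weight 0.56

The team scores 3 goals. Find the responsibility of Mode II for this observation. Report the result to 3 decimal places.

0.134

P(component k | x) = P(Z=k)·f_k(x) / marginal(x), where marginal(x) = Σ_j P(Z=j)·f_j(x).
Component likelihoods at x = 3 goals:
  f_I = 0.189011
  f_II = 0.215785
  f_III = 0.190368
Weight by the priors:
  P(Z=I)·f_I = 0.32 × 0.189011 = 0.0604837
  P(Z=II)·f_II = 0.12 × 0.215785 = 0.0258943
  P(Z=III)·f_III = 0.56 × 0.190368 = 0.106606
Marginal: 0.0604837 + 0.0258943 + 0.106606 = 0.192984
Responsibility of Mode II: 0.0258943 / 0.192984 ≈ 0.134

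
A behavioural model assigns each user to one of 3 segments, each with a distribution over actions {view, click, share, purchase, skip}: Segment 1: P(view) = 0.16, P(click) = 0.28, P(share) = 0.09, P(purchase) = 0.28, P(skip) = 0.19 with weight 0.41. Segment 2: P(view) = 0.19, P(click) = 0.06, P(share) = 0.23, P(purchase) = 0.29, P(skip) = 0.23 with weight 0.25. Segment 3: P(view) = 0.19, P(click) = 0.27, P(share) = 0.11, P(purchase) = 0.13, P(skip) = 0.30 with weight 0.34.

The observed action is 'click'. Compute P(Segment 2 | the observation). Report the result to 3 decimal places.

0.068

P(component k | x) = P(Z=k)·f_k(x) / marginal(x), where marginal(x) = Σ_j P(Z=j)·f_j(x).
Evaluate each component's likelihood at the observed value:
  p_1 = 0.28
  p_2 = 0.06
  p_3 = 0.27
Unnormalised posteriors:
  P(Z=1)·p_1 = 0.41 × 0.28 = 0.1148
  P(Z=2)·p_2 = 0.25 × 0.06 = 0.015
  P(Z=3)·p_3 = 0.34 × 0.27 = 0.0918
Evidence: 0.1148 + 0.015 + 0.0918 = 0.2216
So the posterior for Segment 2 is 0.015 / 0.2216 ≈ 0.068.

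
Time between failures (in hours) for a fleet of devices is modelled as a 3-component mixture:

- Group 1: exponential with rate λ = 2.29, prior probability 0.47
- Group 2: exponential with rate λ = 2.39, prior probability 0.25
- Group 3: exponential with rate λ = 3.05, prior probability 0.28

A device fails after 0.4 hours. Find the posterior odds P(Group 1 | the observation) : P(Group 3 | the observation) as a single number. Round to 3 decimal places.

Since P(k|x) ∝ π_k f_k(x), the posterior odds are π_i f_i(x) / (π_j f_j(x)).
Component likelihoods at x = 0.4 hours:
  p_1 = 2.29·e^(−2.29·0.4) = 2.29·e^(−0.9160) = 0.916266
  p_2 = 2.39·e^(−2.39·0.4) = 2.39·e^(−0.9560) = 0.918782
  p_3 = 3.05·e^(−3.05·0.4) = 3.05·e^(−1.2200) = 0.900452
0.430645 / 0.252127 ≈ 1.708

1.708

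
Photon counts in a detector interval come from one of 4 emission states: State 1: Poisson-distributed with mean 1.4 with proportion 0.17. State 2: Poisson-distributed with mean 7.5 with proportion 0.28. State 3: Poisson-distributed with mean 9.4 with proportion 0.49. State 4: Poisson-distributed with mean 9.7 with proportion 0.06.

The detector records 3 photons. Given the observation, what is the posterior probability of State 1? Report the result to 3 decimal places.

0.529

P(component k | x) = π_k·f_k(x) / marginal(x), where marginal(x) = Σ_j π_j·f_j(x).
Evaluate each component's likelihood at the observed value:
  L_1 = e^(−1.4)·1.4^3/3! = 0.112777
  L_2 = e^(−7.5)·7.5^3/3! = 0.0388887
  L_3 = e^(−9.4)·9.4^3/3! = 0.0114515
  L_4 = e^(−9.7)·9.7^3/3! = 0.00932197
Weight by the priors:
  π_1·L_1 = 0.17 × 0.112777 = 0.0191721
  π_2·L_2 = 0.28 × 0.0388887 = 0.0108888
  π_3·L_3 = 0.49 × 0.0114515 = 0.00561126
  π_4·L_4 = 0.06 × 0.00932197 = 0.000559318
Evidence: 0.0191721 + 0.0108888 + 0.00561126 + 0.000559318 = 0.0362315
Responsibility of State 1: 0.0191721 / 0.0362315 ≈ 0.529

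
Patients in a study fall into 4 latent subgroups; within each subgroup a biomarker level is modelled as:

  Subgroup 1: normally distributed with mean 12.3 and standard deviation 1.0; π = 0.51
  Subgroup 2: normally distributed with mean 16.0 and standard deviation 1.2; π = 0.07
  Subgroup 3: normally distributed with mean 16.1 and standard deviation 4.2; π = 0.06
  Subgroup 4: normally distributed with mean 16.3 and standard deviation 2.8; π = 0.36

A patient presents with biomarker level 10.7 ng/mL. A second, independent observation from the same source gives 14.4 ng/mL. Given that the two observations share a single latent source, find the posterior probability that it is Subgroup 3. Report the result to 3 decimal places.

0.062

Apply Bayes' rule: the posterior for each component is proportional to its prior times its likelihood at x.
Since both observations come from the same component, the likelihood for component k is f_k(x₁)·f_k(x₂).
  L_1 = [0.110921] × [0.0439836] = 0.0048787
  L_2 = [1.9313e-05] × [0.136675] = 2.6396e-06
  L_3 = [0.0415626] × [0.0875155] = 0.00363738
  L_4 = [0.0192825] × [0.113179] = 0.00218237
Multiply by the mixture weights:
  P(Z=1)·L_1 = 0.51 × 0.0048787 = 0.00248814
  P(Z=2)·L_2 = 0.07 × 2.6396e-06 = 1.84772e-07
  P(Z=3)·L_3 = 0.06 × 0.00363738 = 0.000218243
  P(Z=4)·L_4 = 0.36 × 0.00218237 = 0.000785652
Marginal: 0.00248814 + 1.84772e-07 + 0.000218243 + 0.000785652 = 0.00349221
P(Subgroup 3 | x) = 0.000218243 / 0.00349221 ≈ 0.062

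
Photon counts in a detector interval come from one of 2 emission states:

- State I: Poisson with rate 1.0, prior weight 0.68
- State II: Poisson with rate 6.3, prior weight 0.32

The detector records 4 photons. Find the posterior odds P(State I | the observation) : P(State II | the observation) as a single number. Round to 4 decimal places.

0.2702

Posterior odds = (w_i f_i(x)) / (w_j f_j(x)); the normalising sum cancels.
Poisson probabilities:
  f_I = e^(−1.0)·1.0^4/4! = 0.0153283
  f_II = e^(−6.3)·6.3^4/4! = 0.12053
Odds = (0.68/0.32) × (0.0153283/0.12053) = 2.125 × 0.127174 ≈ 0.2702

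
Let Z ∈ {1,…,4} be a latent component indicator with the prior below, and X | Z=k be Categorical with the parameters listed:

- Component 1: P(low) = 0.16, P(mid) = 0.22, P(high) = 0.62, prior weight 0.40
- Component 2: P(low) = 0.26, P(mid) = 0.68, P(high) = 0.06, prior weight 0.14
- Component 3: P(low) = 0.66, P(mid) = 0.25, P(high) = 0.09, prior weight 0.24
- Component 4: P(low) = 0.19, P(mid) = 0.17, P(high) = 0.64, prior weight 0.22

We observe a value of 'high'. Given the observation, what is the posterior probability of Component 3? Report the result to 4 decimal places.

Posterior ∝ prior × likelihood, so P(k | x) ∝ w_k f_k(x); normalise over all components.
Categorical probabilities:
  f_1 = P(high | comp) = 0.62
  f_2 = P(high | comp) = 0.06
  f_3 = P(high | comp) = 0.09
  f_4 = P(high | comp) = 0.64
Weight by the priors:
  w_1·f_1 = 0.40 × 0.62 = 0.248
  w_2·f_2 = 0.14 × 0.06 = 0.0084
  w_3·f_3 = 0.24 × 0.09 = 0.0216
  w_4·f_4 = 0.22 × 0.64 = 0.1408
Normaliser: 0.248 + 0.0084 + 0.0216 + 0.1408 = 0.4188
So the posterior for Component 3 is 0.0216 / 0.4188 ≈ 0.0516.

0.0516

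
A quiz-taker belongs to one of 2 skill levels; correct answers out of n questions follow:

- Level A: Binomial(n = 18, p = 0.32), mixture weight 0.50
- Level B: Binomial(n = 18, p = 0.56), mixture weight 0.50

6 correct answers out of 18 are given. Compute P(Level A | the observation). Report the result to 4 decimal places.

Posterior ∝ prior × likelihood, so P(k | x) ∝ π_k f_k(x); normalise over all components.
Binomial probabilities:
  f_A = 0.19484
  f_B = 0.0301461
Weight by the priors:
  π_A·f_A = 0.50 × 0.19484 = 0.0974201
  π_B·f_B = 0.50 × 0.0301461 = 0.0150731
Evidence: 0.0974201 + 0.0150731 = 0.112493
P(Level A | data) = 0.0974201 / 0.112493 ≈ 0.8660

0.8660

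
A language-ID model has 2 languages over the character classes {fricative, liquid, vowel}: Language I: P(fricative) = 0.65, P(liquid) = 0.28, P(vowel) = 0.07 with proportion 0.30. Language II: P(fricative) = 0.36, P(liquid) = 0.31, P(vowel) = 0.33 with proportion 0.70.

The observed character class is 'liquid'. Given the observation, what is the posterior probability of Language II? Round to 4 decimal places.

Posterior ∝ prior × likelihood, so P(k | x) ∝ π_k f_k(x); normalise over all components.
Evaluate each component's likelihood at the observed value:
  p_I = P(liquid | comp) = 0.28
  p_II = P(liquid | comp) = 0.31
Prior × likelihood for each component:
  π_I·p_I = 0.30 × 0.28 = 0.084
  π_II·p_II = 0.70 × 0.31 = 0.217
Denominator: 0.084 + 0.217 = 0.301
P(Language II | 'liquid') ≈ 0.7209

0.7209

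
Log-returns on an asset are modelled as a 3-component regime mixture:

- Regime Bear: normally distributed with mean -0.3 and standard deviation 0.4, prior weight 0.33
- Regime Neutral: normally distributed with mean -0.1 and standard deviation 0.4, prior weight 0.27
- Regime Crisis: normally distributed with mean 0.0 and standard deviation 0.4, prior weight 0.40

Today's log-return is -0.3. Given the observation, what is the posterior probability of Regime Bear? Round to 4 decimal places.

0.3792

The responsibility of component k is w_k f_k(x) divided by Σ_j w_j f_j(x).
Normal densities:
  L_Bear = 0.997356
  L_Neutral = 0.880163
  L_Crisis = 0.752844
Weight by the priors:
  w_Bear·L_Bear = 0.33 × 0.997356 = 0.329127
  w_Neutral·L_Neutral = 0.27 × 0.880163 = 0.237644
  w_Crisis·L_Crisis = 0.40 × 0.752844 = 0.301137
Sum: 0.329127 + 0.237644 + 0.301137 = 0.867909
So the posterior for Regime Bear is 0.329127 / 0.867909 ≈ 0.3792.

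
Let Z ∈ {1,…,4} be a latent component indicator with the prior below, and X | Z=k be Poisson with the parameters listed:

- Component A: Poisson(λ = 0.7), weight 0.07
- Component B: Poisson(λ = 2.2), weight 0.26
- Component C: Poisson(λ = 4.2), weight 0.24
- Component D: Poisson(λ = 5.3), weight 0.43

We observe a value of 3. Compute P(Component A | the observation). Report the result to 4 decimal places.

0.0132

Apply Bayes' rule: the posterior for each component is proportional to its prior times its likelihood at x.
Component likelihoods at x = 3:
  f_A = e^(−0.7)·0.7^3/3! = 0.0283881
  f_B = e^(−2.2)·2.2^3/3! = 0.196639
  f_C = e^(−4.2)·4.2^3/3! = 0.185165
  f_D = e^(−5.3)·5.3^3/3! = 0.123856
Multiply by the mixture weights:
  w_A·f_A = 0.07 × 0.0283881 = 0.00198717
  w_B·f_B = 0.26 × 0.196639 = 0.0511261
  w_C·f_C = 0.24 × 0.185165 = 0.0444397
  w_D·f_D = 0.43 × 0.123856 = 0.0532579
Normaliser: 0.00198717 + 0.0511261 + 0.0444397 + 0.0532579 = 0.150811
So the posterior for Component A is 0.00198717 / 0.150811 ≈ 0.0132.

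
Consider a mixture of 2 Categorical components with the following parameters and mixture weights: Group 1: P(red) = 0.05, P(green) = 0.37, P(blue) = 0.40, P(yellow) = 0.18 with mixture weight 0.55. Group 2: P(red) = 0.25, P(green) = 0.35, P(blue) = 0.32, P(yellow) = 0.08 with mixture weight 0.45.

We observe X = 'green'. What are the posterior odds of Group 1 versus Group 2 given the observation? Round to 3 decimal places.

1.292

Only the two components matter; the odds are (π_i f_i(x)) / (π_j f_j(x)).
Component likelihoods at x = 'green':
  f_1 = P(green | comp) = 0.37
  f_2 = P(green | comp) = 0.35
Posterior odds = (π_1·f_1) / (π_2·f_2) = (0.55·0.37) / (0.45·0.35) = 0.2035 / 0.1575 ≈ 1.292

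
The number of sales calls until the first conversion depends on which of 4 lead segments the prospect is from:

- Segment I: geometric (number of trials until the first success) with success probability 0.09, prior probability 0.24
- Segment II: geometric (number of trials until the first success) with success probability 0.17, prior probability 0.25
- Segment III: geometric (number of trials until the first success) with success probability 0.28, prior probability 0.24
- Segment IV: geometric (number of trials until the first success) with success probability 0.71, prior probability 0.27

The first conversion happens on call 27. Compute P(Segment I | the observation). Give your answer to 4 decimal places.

0.8425

By Bayes' theorem, P(k | x) = π_k f_k(x) / Σ_j π_j f_j(x).
Evaluate each component's likelihood at the observed value:
  p_I = 0.0077503
  p_II = 0.00133807
  p_III = 5.46768e-05
  p_IV = 7.47492e-15
Weight by the priors:
  π_I·p_I = 0.24 × 0.0077503 = 0.00186007
  π_II·p_II = 0.25 × 0.00133807 = 0.000334518
  π_III·p_III = 0.24 × 5.46768e-05 = 1.31224e-05
  π_IV·p_IV = 0.27 × 7.47492e-15 = 2.01823e-15
Marginal: 0.00186007 + 0.000334518 + 1.31224e-05 + 2.01823e-15 = 0.00220771
P(Segment I | data) ≈ 0.8425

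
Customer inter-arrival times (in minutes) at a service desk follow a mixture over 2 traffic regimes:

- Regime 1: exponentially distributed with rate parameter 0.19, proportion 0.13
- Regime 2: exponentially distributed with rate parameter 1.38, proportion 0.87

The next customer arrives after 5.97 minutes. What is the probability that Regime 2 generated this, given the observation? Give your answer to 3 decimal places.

By Bayes' theorem, P(k | x) = π_k f_k(x) / Σ_j π_j f_j(x).
Exponential densities:
  p_1 = 0.061113
  p_2 = 0.00036467
Weight by the priors:
  π_1·p_1 = 0.13 × 0.061113 = 0.00794469
  π_2·p_2 = 0.87 × 0.00036467 = 0.000317263
Normaliser: 0.00794469 + 0.000317263 = 0.00826195
Responsibility of Regime 2: 0.000317263 / 0.00826195 ≈ 0.038

0.038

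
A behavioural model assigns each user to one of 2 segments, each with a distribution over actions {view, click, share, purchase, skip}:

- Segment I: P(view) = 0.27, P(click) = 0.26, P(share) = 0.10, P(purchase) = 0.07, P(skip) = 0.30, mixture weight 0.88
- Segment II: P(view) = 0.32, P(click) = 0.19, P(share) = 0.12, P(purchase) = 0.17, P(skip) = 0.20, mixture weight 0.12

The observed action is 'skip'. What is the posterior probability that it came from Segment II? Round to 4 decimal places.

The responsibility of component k is π_k f_k(x) divided by Σ_j π_j f_j(x).
Evaluate each component's likelihood at the observed value:
  L_I = P(skip | comp) = 0.30
  L_II = P(skip | comp) = 0.20
Unnormalised posteriors:
  π_I·L_I = 0.88 × 0.3 = 0.264
  π_II·L_II = 0.12 × 0.2 = 0.024
Marginal: 0.264 + 0.024 = 0.288
Responsibility of Segment II: 0.024 / 0.288 ≈ 0.0833

0.0833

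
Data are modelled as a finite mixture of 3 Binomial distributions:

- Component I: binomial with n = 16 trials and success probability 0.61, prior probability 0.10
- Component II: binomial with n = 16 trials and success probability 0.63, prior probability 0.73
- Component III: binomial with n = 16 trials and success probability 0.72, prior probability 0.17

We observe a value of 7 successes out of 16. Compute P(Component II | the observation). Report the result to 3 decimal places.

The responsibility of component k is P(Z=k) f_k(x) divided by Σ_j P(Z=j) f_j(x).
Component likelihoods at x = 7 successes out of 16:
  p_I = 0.0750441
  p_II = 0.0585633
  p_III = 0.0121388
Unnormalised posteriors:
  P(Z=I)·p_I = 0.10 × 0.0750441 = 0.00750441
  P(Z=II)·p_II = 0.73 × 0.0585633 = 0.0427512
  P(Z=III)·p_III = 0.17 × 0.0121388 = 0.0020636
Normaliser: 0.00750441 + 0.0427512 + 0.0020636 = 0.0523192
So the posterior for Component II is 0.0427512 / 0.0523192 ≈ 0.817.

0.817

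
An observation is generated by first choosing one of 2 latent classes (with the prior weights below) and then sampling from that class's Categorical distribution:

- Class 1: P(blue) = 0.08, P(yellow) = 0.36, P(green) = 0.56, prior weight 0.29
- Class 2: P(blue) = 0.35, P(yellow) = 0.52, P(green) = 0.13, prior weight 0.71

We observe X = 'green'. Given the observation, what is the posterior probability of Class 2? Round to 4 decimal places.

0.3624

By Bayes' theorem, P(k | x) = w_k f_k(x) / Σ_j w_j f_j(x).
Component likelihoods at x = 'green':
  p_1 = 0.56
  p_2 = 0.13
Prior × likelihood for each component:
  w_1·p_1 = 0.29 × 0.56 = 0.1624
  w_2·p_2 = 0.71 × 0.13 = 0.0923
Sum: 0.1624 + 0.0923 = 0.2547
P(Class 2 | x) = 0.0923 / 0.2547 ≈ 0.3624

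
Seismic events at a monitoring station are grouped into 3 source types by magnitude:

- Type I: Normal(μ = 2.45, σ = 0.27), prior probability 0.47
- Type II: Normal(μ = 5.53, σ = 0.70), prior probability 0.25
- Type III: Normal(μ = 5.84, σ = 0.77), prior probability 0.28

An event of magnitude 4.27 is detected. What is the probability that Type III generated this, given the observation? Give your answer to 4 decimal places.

0.3916

By Bayes' theorem, P(k | x) = π_k f_k(x) / Σ_j π_j f_j(x).
Evaluate each component's likelihood at the observed value:
  f_I = 2.00863e-10
  f_II = 0.112786
  f_III = 0.0648126
Weight by the priors:
  π_I·f_I = 0.47 × 2.00863e-10 = 9.44056e-11
  π_II·f_II = 0.25 × 0.112786 = 0.0281965
  π_III·f_III = 0.28 × 0.0648126 = 0.0181475
Sum: 9.44056e-11 + 0.0281965 + 0.0181475 = 0.046344
Responsibility of Type III: 0.0181475 / 0.046344 ≈ 0.3916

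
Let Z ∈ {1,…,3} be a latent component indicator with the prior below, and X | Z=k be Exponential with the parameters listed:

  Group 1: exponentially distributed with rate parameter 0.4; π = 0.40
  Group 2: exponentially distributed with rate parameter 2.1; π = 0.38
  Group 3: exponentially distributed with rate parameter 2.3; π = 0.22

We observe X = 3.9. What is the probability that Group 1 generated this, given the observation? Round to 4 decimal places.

The responsibility of component k is P(Z=k) f_k(x) divided by Σ_j P(Z=j) f_j(x).
Component likelihoods at x = 3.9:
  p_1 = 0.4·e^(−0.4·3.9) = 0.4·e^(−1.5600) = 0.0840544
  p_2 = 2.1·e^(−2.1·3.9) = 2.1·e^(−8.1900) = 0.000582569
  p_3 = 2.3·e^(−2.3·3.9) = 2.3·e^(−8.9700) = 0.000292487
Multiply by the mixture weights:
  P(Z=1)·p_1 = 0.40 × 0.0840544 = 0.0336218
  P(Z=2)·p_2 = 0.38 × 0.000582569 = 0.000221376
  P(Z=3)·p_3 = 0.22 × 0.000292487 = 6.43471e-05
Marginal: 0.0336218 + 0.000221376 + 6.43471e-05 = 0.0339075
P(Group 1 | data) ≈ 0.9916

0.9916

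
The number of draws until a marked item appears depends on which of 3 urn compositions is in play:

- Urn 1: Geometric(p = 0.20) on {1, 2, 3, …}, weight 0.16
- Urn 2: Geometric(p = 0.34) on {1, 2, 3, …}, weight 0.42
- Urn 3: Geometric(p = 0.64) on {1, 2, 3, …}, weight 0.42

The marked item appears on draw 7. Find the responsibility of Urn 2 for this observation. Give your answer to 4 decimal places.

0.5681

P(component k | x) = π_k·f_k(x) / marginal(x), where marginal(x) = Σ_j π_j·f_j(x).
Component likelihoods at x = 7:
  L_1 = 0.0524288
  L_2 = 0.0281023
  L_3 = 0.00139314
Unnormalised posteriors:
  π_1·L_1 = 0.16 × 0.0524288 = 0.00838861
  π_2·L_2 = 0.42 × 0.0281023 = 0.011803
  π_3·L_3 = 0.42 × 0.00139314 = 0.000585119
Sum: 0.00838861 + 0.011803 + 0.000585119 = 0.0207767
P(Urn 2 | 7) ≈ 0.5681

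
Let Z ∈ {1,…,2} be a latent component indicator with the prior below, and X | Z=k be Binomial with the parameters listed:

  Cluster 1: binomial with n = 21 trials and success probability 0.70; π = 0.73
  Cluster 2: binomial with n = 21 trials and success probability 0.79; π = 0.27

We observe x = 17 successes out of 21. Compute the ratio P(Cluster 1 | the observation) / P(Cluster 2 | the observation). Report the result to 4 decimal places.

Since P(k|x) ∝ P(Z=k) f_k(x), the posterior odds are P(Z=i) f_i(x) / (P(Z=j) f_j(x)).
Binomial probabilities:
  p_1 = 0.112776
  p_2 = 0.211642
0.0823263 / 0.0571433 ≈ 1.4407

1.4407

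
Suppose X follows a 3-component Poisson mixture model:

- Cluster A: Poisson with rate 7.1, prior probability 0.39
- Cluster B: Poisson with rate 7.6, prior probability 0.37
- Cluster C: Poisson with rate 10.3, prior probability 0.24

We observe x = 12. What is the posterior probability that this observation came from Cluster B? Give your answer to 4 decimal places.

0.2905

Apply Bayes' rule: the posterior for each component is proportional to its prior times its likelihood at x.
Poisson probabilities:
  p_A = e^(−7.1)·7.1^12/12! = 0.0282665
  p_B = e^(−7.6)·7.6^12/12! = 0.0387961
  p_C = e^(−10.3)·10.3^12/12! = 0.10011
Multiply by the mixture weights:
  w_A·p_A = 0.39 × 0.0282665 = 0.0110239
  w_B·p_B = 0.37 × 0.0387961 = 0.0143546
  w_C·p_C = 0.24 × 0.10011 = 0.0240264
Marginal: 0.0110239 + 0.0143546 + 0.0240264 = 0.0494049
Responsibility of Cluster B: 0.0143546 / 0.0494049 ≈ 0.2905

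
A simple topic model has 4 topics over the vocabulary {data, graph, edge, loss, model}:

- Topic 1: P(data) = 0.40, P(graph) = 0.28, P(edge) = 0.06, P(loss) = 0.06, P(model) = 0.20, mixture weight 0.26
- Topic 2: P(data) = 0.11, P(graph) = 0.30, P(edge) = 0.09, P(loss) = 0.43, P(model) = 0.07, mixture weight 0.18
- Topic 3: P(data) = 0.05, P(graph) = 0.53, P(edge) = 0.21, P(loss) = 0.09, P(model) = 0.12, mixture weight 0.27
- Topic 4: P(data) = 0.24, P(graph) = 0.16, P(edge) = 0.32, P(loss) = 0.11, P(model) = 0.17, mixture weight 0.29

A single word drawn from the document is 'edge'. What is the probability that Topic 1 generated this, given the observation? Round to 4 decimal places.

0.0860

Apply Bayes' rule: the posterior for each component is proportional to its prior times its likelihood at x.
Evaluate each component's likelihood at the observed value:
  p_1 = P(edge | comp) = 0.06
  p_2 = P(edge | comp) = 0.09
  p_3 = P(edge | comp) = 0.21
  p_4 = P(edge | comp) = 0.32
Weight by the priors:
  w_1·p_1 = 0.26 × 0.06 = 0.0156
  w_2·p_2 = 0.18 × 0.09 = 0.0162
  w_3·p_3 = 0.27 × 0.21 = 0.0567
  w_4·p_4 = 0.29 × 0.32 = 0.0928
Evidence: 0.0156 + 0.0162 + 0.0567 + 0.0928 = 0.1813
P(Topic 1 | the observation) ≈ 0.0860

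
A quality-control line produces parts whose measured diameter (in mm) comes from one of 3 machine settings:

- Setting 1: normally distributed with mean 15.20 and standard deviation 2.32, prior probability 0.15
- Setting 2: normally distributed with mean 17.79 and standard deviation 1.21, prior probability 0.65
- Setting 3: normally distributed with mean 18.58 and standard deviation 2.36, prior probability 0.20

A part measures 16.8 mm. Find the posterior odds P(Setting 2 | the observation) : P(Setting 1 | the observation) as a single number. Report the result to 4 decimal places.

Since P(k|x) ∝ P(Z=k) f_k(x), the posterior odds are P(Z=i) f_i(x) / (P(Z=j) f_j(x)).
Component likelihoods at x = 16.8 mm:
  L_1 = (1/(2.32·√(2π)))·exp(−(16.8−15.20)²/(2·2.32²)) = 0.171958·exp(-0.23781) = 0.135563
  L_2 = (1/(1.21·√(2π)))·exp(−(16.8−17.79)²/(2·1.21²)) = 0.329704·exp(-0.33471) = 0.235918
  L_3 = (1/(2.36·√(2π)))·exp(−(16.8−18.58)²/(2·2.36²)) = 0.169043·exp(-0.28444) = 0.127195
Posterior odds = (P(Z=2)·L_2) / (P(Z=1)·L_1) = (0.65·0.235918) / (0.15·0.135563) = 0.153347 / 0.0203345 ≈ 7.5412

7.5412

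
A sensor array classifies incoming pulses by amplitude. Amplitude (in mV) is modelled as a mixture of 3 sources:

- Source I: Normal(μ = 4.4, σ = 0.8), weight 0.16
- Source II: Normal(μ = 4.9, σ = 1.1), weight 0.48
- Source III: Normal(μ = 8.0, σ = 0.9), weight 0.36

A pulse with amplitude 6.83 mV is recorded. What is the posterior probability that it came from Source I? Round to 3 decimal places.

Apply Bayes' rule: the posterior for each component is proportional to its prior times its likelihood at x.
Evaluate each component's likelihood at the observed value:
  L_I = 0.00494688
  L_II = 0.0778117
  L_III = 0.19041
Prior × likelihood for each component:
  P(Z=I)·L_I = 0.16 × 0.00494688 = 0.000791501
  P(Z=II)·L_II = 0.48 × 0.0778117 = 0.0373496
  P(Z=III)·L_III = 0.36 × 0.19041 = 0.0685474
Normaliser: 0.000791501 + 0.0373496 + 0.0685474 = 0.106689
P(Source I | the observation) ≈ 0.007

0.007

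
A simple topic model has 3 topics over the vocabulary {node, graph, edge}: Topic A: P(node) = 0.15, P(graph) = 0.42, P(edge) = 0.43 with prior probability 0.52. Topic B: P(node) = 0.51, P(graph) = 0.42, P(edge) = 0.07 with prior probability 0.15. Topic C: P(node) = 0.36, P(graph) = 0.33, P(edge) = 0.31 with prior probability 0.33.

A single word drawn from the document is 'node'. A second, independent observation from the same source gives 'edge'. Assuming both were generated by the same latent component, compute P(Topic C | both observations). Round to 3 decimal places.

0.486

P(component k | x) = P(Z=k)·f_k(x) / marginal(x), where marginal(x) = Σ_j P(Z=j)·f_j(x).
Since both observations come from the same component, the likelihood for component k is f_k(x₁)·f_k(x₂).
  p_A = [0.15] × [0.43] = 0.0645
  p_B = [0.51] × [0.07] = 0.0357
  p_C = [0.36] × [0.31] = 0.1116
Multiply by the mixture weights:
  P(Z=A)·p_A = 0.52 × 0.0645 = 0.03354
  P(Z=B)·p_B = 0.15 × 0.0357 = 0.005355
  P(Z=C)·p_C = 0.33 × 0.1116 = 0.036828
Marginal: 0.03354 + 0.005355 + 0.036828 = 0.075723
Responsibility of Topic C: 0.036828 / 0.075723 ≈ 0.486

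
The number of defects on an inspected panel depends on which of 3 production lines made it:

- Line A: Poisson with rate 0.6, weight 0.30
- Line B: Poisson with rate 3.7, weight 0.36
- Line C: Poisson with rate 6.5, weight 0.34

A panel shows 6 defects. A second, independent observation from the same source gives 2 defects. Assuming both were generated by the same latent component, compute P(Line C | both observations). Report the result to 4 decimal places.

By Bayes' theorem, P(k | x) = π_k f_k(x) / Σ_j π_j f_j(x).
Since both observations come from the same component, the likelihood for component k is f_k(x₁)·f_k(x₂).
  L_A = [e^(−0.6)·0.6^6/6! = 3.5563e-05] × [0.0987861] = 3.51313e-06
  L_B = [e^(−3.7)·3.7^6/6! = 0.0881025] × [0.169233] = 0.0149098
  L_C = [e^(−6.5)·6.5^6/6! = 0.157483] × [0.0317602] = 0.00500168
Prior × likelihood for each component:
  π_A·L_A = 0.30 × 3.51313e-06 = 1.05394e-06
  π_B·L_B = 0.36 × 0.0149098 = 0.00536753
  π_C·L_C = 0.34 × 0.00500168 = 0.00170057
Sum: 1.05394e-06 + 0.00536753 + 0.00170057 = 0.00706916
P(Line C | data) = 0.00170057 / 0.00706916 ≈ 0.2406

0.2406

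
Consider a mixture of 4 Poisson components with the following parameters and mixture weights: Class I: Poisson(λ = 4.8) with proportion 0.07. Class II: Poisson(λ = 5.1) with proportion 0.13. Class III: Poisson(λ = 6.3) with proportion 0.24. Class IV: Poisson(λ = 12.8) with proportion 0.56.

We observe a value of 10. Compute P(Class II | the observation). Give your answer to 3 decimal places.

0.039

The responsibility of component k is π_k f_k(x) divided by Σ_j π_j f_j(x).
Poisson probabilities:
  L_I = e^(−4.8)·4.8^10/10! = 0.0147243
  L_II = e^(−5.1)·5.1^10/10! = 0.0200003
  L_III = e^(−6.3)·6.3^10/10! = 0.0498411
  L_IV = e^(−12.8)·12.8^10/10! = 0.0898188
Multiply by the mixture weights:
  π_I·L_I = 0.07 × 0.0147243 = 0.0010307
  π_II·L_II = 0.13 × 0.0200003 = 0.00260004
  π_III·L_III = 0.24 × 0.0498411 = 0.0119619
  π_IV·L_IV = 0.56 × 0.0898188 = 0.0502985
Sum: 0.0010307 + 0.00260004 + 0.0119619 + 0.0502985 = 0.0658911
Responsibility of Class II: 0.00260004 / 0.0658911 ≈ 0.039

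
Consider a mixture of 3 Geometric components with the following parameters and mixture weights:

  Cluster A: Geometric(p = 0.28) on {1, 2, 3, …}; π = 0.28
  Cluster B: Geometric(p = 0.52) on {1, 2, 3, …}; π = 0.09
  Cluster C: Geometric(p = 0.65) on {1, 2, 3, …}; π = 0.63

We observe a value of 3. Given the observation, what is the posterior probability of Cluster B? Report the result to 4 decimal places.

P(component k | x) = π_k·f_k(x) / marginal(x), where marginal(x) = Σ_j π_j·f_j(x).
Component likelihoods at x = 3:
  p_A = 0.145152
  p_B = 0.119808
  p_C = 0.079625
Prior × likelihood for each component:
  π_A·p_A = 0.28 × 0.145152 = 0.0406426
  π_B·p_B = 0.09 × 0.119808 = 0.0107827
  π_C·p_C = 0.63 × 0.079625 = 0.0501637
Denominator: 0.0406426 + 0.0107827 + 0.0501637 = 0.101589
So the posterior for Cluster B is 0.0107827 / 0.101589 ≈ 0.1061.

0.1061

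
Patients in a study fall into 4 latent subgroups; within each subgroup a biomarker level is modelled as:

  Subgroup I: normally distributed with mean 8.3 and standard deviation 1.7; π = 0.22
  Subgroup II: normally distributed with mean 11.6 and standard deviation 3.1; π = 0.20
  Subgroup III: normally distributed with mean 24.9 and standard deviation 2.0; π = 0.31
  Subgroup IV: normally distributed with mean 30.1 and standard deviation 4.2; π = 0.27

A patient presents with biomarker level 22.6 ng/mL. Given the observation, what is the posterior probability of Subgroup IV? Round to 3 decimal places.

0.140

P(component k | x) = P(Z=k)·f_k(x) / marginal(x), where marginal(x) = Σ_j P(Z=j)·f_j(x).
Component likelihoods at x = 22.6 ng/mL:
  p_I = 1.01299e-16
  p_II = 0.000237376
  p_III = 0.102968
  p_IV = 0.0192853
Prior × likelihood for each component:
  P(Z=I)·p_I = 0.22 × 1.01299e-16 = 2.22857e-17
  P(Z=II)·p_II = 0.20 × 0.000237376 = 4.74752e-05
  P(Z=III)·p_III = 0.31 × 0.102968 = 0.0319201
  P(Z=IV)·p_IV = 0.27 × 0.0192853 = 0.00520704
Sum: 2.22857e-17 + 4.74752e-05 + 0.0319201 + 0.00520704 = 0.0371746
P(Subgroup IV | the observation) ≈ 0.140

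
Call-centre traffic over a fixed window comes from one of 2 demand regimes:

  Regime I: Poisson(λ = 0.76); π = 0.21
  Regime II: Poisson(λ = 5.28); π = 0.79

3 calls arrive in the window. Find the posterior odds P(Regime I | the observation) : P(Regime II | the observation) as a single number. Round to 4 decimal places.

0.0728

The posterior odds equal the prior odds times the likelihood ratio: (π_i/π_j)·(f_i(x)/f_j(x)).
Evaluate each component's likelihood at the observed value:
  p_I = 0.0342157
  p_II = 0.124933
Posterior odds = (π_I·p_I) / (π_II·p_II) = (0.21·0.0342157) / (0.79·0.124933) = 0.0071853 / 0.0986967 ≈ 0.0728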